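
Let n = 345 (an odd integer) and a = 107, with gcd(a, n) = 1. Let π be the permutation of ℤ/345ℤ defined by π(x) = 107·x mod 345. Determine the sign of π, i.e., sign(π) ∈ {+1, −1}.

-1

Start at x=272: 272 → 124 → 158 → 1 → 107 → 64 → 293 → … (one orbit).
Cycle lengths of π_107 on ℤ/345ℤ: [44, 44, 44, 44, 44, 44, 22, 22, 22, 4, 4, 4, 2, 1]; 14 cycles in total.
sign(π) = (−1)^{n − #cycles} = (−1)^{345−14} = (−1)^331 = -1.
Via Zolotarev, sign(π_{107}) = (107|345) = -1.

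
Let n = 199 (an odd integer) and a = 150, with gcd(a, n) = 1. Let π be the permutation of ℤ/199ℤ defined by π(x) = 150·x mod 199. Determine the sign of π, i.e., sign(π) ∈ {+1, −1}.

Orbit of 13 under x↦150x: [13, 159, 169, 77, 8, 6, 104]… (length divides ord_199(150)).
π_150 has 2 disjoint cycles with lengths [198, 1] on {0,…,198}.
With 2 cycles on 199 points, sign = (−1)^{199−2} = -1.
Zolotarev: (150|199) = -1, matching the cycle-count sign.

-1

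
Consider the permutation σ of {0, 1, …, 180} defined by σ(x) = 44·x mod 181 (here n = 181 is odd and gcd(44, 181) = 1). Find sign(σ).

Trace 75: π^k(75) = [75, 42, 38, 43, 82, 169, 15] for k=0..6.
Cycle type of π: 45×4 + 1; total 5 cycles.
Σ(ℓ_i−1) = 181−5 = 176; sign = (−1)^176 = +1.
Zolotarev: (44|181) = +1, matching the cycle-count sign.

+1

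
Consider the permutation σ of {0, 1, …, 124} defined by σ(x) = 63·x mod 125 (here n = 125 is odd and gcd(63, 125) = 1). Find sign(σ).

Orbit of 94 under x↦63x: [94, 47, 86, 43, 84, 42, 21]… (length divides ord_125(63)).
Cycle type of π: 100 + 20 + 4 + 1; total 4 cycles.
4 cycles on 125: each ℓ→(−1)^(ℓ−1), product (−1)^121 = -1.

-1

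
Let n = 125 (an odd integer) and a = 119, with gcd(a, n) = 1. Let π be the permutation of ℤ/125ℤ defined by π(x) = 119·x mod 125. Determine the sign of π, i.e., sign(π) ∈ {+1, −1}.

+1

Orbit of 116 under x↦119x: [116, 54, 51, 69, 86, 109, 96]… (length divides ord_125(119)).
Cycle type of π: 50×2 + 10×2 + 2×2 + 1; total 7 cycles.
7 cycles on 125: each ℓ→(−1)^(ℓ−1), product (−1)^118 = +1.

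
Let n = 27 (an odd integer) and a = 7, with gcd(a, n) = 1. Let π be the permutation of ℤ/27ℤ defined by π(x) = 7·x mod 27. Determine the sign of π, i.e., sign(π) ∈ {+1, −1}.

+1

Start at x=22: 22 → 19 → 25 → 13 → 10 → 16 → 4 → … (one orbit).
Cycle lengths of π_7 on ℤ/27ℤ: [9, 9, 3, 3, 1, 1, 1]; 7 cycles in total.
27 − 7 = 20 transpositions; sign(π) = (−1)^20 = +1.
Zolotarev: (7|27) = +1, matching the cycle-count sign.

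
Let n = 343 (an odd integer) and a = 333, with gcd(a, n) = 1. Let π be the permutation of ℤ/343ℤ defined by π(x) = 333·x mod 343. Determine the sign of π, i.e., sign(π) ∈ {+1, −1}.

+1

Trace 338: π^k(338) = [338, 50, 186, 198, 78, 249, 254] for k=0..6.
The orbit structure of x ↦ 333x mod 343: 7 orbits of sizes [147, 147, 21, 21, 3, 3, 1].
sign(π) = (−1)^{n − #cycles} = (−1)^{343−7} = (−1)^336 = +1.
Via Zolotarev, sign(π_{333}) = (333|343) = +1.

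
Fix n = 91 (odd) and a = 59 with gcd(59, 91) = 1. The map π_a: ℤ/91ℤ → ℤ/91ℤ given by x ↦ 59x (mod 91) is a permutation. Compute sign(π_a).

Trace 54: π^k(54) = [54, 1, 59, 23, 83, 74, 89] for k=0..6.
9 cycles of lengths [12, 12, 12, 12, 12, 12, 12, 6, 1].
n − c = 91 − 9 = 82; sign = (−1)^82 = +1.

+1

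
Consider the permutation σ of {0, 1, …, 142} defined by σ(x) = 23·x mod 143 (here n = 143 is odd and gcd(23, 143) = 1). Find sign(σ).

+1

Orbit of 56 under x↦23x: [56, 1, 23, 100, 12, 133]… (length divides ord_143(23)).
π_23 has 33 disjoint cycles with lengths [6, 6, 6, 6, 6, 6, 6, 6, 6, 6, 6, 6, 6, 6, 6, 6, 6, 6, 6, 6, 6, 6, 1, 1, 1, 1, 1, 1, 1, 1, 1, 1, 1] on {0,…,142}.
With 33 cycles on 143 points, sign = (−1)^{143−33} = +1.
Zolotarev: (23|143) = +1, matching the cycle-count sign.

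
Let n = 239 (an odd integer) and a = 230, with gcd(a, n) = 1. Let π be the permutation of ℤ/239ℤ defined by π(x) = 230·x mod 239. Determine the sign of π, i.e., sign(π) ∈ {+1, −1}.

-1

Start at x=203: 203 → 85 → 191 → 193 → 175 → 98 → 74 → … (one orbit).
π_230 has 2 disjoint cycles with lengths [238, 1] on {0,…,238}.
n − c = 239 − 2 = 237; sign = (−1)^237 = -1.
The Jacobi symbol (230|239) = -1 (Zolotarev) agrees.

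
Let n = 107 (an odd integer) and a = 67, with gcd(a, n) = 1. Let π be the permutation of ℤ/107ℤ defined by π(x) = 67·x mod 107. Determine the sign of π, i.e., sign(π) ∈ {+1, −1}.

-1

Start at x=33: 33 → 71 → 49 → 73 → 76 → 63 → 48 → … (one orbit).
Cycle lengths of π_67 on ℤ/107ℤ: [106, 1]; 2 cycles in total.
sign(π) = (−1)^{n − #cycles} = (−1)^{107−2} = (−1)^105 = -1.
The Jacobi symbol (67|107) = -1 (Zolotarev) agrees.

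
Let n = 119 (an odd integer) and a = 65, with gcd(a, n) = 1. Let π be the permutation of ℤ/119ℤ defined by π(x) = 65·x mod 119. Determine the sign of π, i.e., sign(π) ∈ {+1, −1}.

Trace 64: π^k(64) = [64, 114, 32, 57, 16, 88, 8] for k=0..6.
The orbit structure of x ↦ 65x mod 119: 6 orbits of sizes [48, 48, 16, 3, 3, 1].
n − c = 119 − 6 = 113; sign = (−1)^113 = -1.
(65|119)_J = -1 (Zolotarev's lemma cross-check).

-1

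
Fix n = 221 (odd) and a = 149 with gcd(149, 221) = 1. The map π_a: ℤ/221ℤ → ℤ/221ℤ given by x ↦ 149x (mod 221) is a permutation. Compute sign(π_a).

Trace 21: π^k(21) = [21, 35, 132, 220, 72, 120, 200] for k=0..6.
π_149 has 22 disjoint cycles with lengths [12, 12, 12, 12, 12, 12, 12, 12, 12, 12, 12, 12, 12, 12, 12, 12, 12, 4, 4, 4, 4, 1] on {0,…,220}.
221 − 22 = 199 transpositions; sign(π) = (−1)^199 = -1.
Check: (149/221) = -1 by Zolotarev.

-1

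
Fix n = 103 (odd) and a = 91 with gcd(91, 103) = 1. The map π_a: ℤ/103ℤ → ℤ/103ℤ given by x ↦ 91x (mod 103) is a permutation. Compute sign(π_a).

+1

Orbit of 9 under x↦91x: [9, 98, 60, 1, 91, 41, 23]… (length divides ord_103(91)).
Decompose π into cycles: lengths [51, 51, 1] (3 cycles, including the fixed point 0).
n − c = 103 − 3 = 100; sign = (−1)^100 = +1.
Zolotarev: (91|103) = +1, matching the cycle-count sign.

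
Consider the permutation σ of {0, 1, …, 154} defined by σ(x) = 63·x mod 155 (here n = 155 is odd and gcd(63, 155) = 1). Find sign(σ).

Orbit of 1 under x↦63x: [1, 63, 94, 32]… (length divides ord_155(63)).
Decompose π into cycles: lengths [4, 4, 4, 4, 4, 4, 4, 4, 4, 4, 4, 4, 4, 4, 4, 4, 4, 4, 4, 4, 4, 4, 4, 4, 4, 4, 4, 4, 4, 4, 4, 1, 1, 1, 1, 1, 1, 1, 1, 1, 1, 1, 1, 1, 1, 1, 1, 1, 1, 1, 1, 1, 1, 1, 1, 1, 1, 1, 1, 1, 1, 1] (62 cycles, including the fixed point 0).
With 62 cycles on 155 points, sign = (−1)^{155−62} = -1.

-1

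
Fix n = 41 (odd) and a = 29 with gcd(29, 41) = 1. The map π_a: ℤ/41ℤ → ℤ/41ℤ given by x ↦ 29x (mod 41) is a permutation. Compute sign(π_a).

Trace 23: π^k(23) = [23, 11, 32, 26, 16, 13, 8] for k=0..6.
Cycle type of π: 40 + 1; total 2 cycles.
n − c = 41 − 2 = 39; sign = (−1)^39 = -1.
Zolotarev: (29|41) = -1, matching the cycle-count sign.

-1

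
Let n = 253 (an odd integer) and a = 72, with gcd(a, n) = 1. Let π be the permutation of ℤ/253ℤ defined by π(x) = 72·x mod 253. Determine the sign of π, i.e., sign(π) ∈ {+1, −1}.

Trace 82: π^k(82) = [82, 85, 48, 167, 133, 215, 47] for k=0..6.
Cycle lengths of π_72 on ℤ/253ℤ: [110, 110, 11, 11, 10, 1]; 6 cycles in total.
Σ(ℓ_i−1) = 253−6 = 247; sign = (−1)^247 = -1.

-1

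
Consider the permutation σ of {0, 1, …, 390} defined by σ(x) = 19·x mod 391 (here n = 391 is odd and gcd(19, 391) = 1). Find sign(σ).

Start at x=53: 53 → 225 → 365 → 288 → 389 → 353 → 60 → … (one orbit).
Decompose π into cycles: lengths [88, 88, 88, 88, 22, 8, 8, 1] (8 cycles, including the fixed point 0).
n − c = 391 − 8 = 383; sign = (−1)^383 = -1.
Zolotarev: (19|391) = -1, matching the cycle-count sign.

-1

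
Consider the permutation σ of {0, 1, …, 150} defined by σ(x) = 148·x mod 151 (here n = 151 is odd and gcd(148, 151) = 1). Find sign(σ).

+1

Orbit of 98 under x↦148x: [98, 8, 127, 72, 86, 44, 19]… (length divides ord_151(148)).
Cycle type of π: 25×6 + 1; total 7 cycles.
With 7 cycles on 151 points, sign = (−1)^{151−7} = +1.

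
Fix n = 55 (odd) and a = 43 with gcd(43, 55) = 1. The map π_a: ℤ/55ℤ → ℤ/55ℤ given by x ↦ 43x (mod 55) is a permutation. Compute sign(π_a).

+1

Orbit of 1 under x↦43x: [1, 43, 34, 32]… (length divides ord_55(43)).
The orbit structure of x ↦ 43x mod 55: 17 orbits of sizes [4, 4, 4, 4, 4, 4, 4, 4, 4, 4, 4, 2, 2, 2, 2, 2, 1].
n − c = 55 − 17 = 38; sign = (−1)^38 = +1.
(43|55)_J = +1 (Zolotarev's lemma cross-check).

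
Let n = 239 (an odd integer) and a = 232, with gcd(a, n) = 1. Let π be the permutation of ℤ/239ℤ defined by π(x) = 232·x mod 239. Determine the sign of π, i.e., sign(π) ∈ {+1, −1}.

Start at x=61: 61 → 51 → 121 → 109 → 193 → 83 → 136 → … (one orbit).
The orbit structure of x ↦ 232x mod 239: 3 orbits of sizes [119, 119, 1].
3 cycles on 239: each ℓ→(−1)^(ℓ−1), product (−1)^236 = +1.
Zolotarev: (232|239) = +1, matching the cycle-count sign.

+1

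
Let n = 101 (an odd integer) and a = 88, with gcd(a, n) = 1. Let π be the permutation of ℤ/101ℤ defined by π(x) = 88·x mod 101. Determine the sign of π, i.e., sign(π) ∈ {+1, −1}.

+1

Trace 68: π^k(68) = [68, 25, 79, 84, 19, 56, 80] for k=0..6.
5 cycles of lengths [25, 25, 25, 25, 1].
5 cycles on 101: each ℓ→(−1)^(ℓ−1), product (−1)^96 = +1.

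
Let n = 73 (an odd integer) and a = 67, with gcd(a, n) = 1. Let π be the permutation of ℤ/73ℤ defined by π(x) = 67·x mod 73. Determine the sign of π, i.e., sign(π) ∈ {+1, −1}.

Orbit of 41 under x↦67x: [41, 46, 16, 50, 65, 48, 4]… (length divides ord_73(67)).
The orbit structure of x ↦ 67x mod 73: 3 orbits of sizes [36, 36, 1].
sign(π) = (−1)^{n − #cycles} = (−1)^{73−3} = (−1)^70 = +1.

+1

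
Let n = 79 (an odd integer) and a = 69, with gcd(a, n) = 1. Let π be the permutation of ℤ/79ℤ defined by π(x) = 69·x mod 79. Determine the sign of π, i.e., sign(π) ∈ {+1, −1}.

-1

Trace 33: π^k(33) = [33, 65, 61, 22, 17, 67, 41] for k=0..6.
The orbit structure of x ↦ 69x mod 79: 4 orbits of sizes [26, 26, 26, 1].
79 − 4 = 75 transpositions; sign(π) = (−1)^75 = -1.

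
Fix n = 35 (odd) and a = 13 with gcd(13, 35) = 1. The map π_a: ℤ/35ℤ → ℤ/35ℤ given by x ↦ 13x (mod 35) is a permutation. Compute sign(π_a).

+1

Orbit of 13 under x↦13x: [13, 29, 27, 1]… (length divides ord_35(13)).
11 cycles of lengths [4, 4, 4, 4, 4, 4, 4, 2, 2, 2, 1].
sign(π) = (−1)^{n − #cycles} = (−1)^{35−11} = (−1)^24 = +1.
Zolotarev: (13|35) = +1, matching the cycle-count sign.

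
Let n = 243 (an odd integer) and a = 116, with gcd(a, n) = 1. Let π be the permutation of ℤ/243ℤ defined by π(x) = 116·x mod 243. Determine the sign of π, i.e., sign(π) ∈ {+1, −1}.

Orbit of 107 under x↦116x: [107, 19, 17, 28, 89, 118, 80]… (length divides ord_243(116)).
π_116 has 14 disjoint cycles with lengths [54, 54, 54, 18, 18, 18, 6, 6, 6, 2, 2, 2, 2, 1] on {0,…,242}.
Σ(ℓ_i−1) = 243−14 = 229; sign = (−1)^229 = -1.
The Jacobi symbol (116|243) = -1 (Zolotarev) agrees.

-1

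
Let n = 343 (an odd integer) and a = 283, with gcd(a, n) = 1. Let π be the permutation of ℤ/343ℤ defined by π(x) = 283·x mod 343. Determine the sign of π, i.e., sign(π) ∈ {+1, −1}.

-1

Orbit of 83 under x↦283x: [83, 165, 47, 267, 101, 114, 20]… (length divides ord_343(283)).
π_283 has 4 disjoint cycles with lengths [294, 42, 6, 1] on {0,…,342}.
Σ(ℓ_i−1) = 343−4 = 339; sign = (−1)^339 = -1.
Via Zolotarev, sign(π_{283}) = (283|343) = -1.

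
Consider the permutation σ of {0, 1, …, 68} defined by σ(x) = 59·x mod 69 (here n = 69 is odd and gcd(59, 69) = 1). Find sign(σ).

-1

Trace 8: π^k(8) = [8, 58, 41, 4, 29, 55, 2] for k=0..6.
6 cycles of lengths [22, 22, 11, 11, 2, 1].
Σ(ℓ_i−1) = 69−6 = 63; sign = (−1)^63 = -1.
Check: (59/69) = -1 by Zolotarev.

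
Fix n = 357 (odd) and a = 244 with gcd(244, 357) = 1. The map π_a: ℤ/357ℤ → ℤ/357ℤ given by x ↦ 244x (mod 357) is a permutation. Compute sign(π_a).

+1

Start at x=253: 253 → 328 → 64 → 265 → 43 → 139 → 1 → … (one orbit).
Cycle lengths of π_244 on ℤ/357ℤ: [16, 16, 16, 16, 16, 16, 16, 16, 16, 16, 16, 16, 16, 16, 16, 16, 16, 16, 16, 16, 16, 2, 2, 2, 2, 2, 2, 2, 2, 2, 1, 1, 1]; 33 cycles in total.
sign(π) = (−1)^{n − #cycles} = (−1)^{357−33} = (−1)^324 = +1.
Check: (244/357) = +1 by Zolotarev.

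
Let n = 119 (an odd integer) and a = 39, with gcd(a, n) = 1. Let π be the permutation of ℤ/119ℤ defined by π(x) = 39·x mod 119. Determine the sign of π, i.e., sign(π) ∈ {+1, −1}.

Start at x=92: 92 → 18 → 107 → 8 → 74 → 30 → 99 → … (one orbit).
Cycle lengths of π_39 on ℤ/119ℤ: [48, 48, 16, 3, 3, 1]; 6 cycles in total.
sign(π) = (−1)^{n − #cycles} = (−1)^{119−6} = (−1)^113 = -1.

-1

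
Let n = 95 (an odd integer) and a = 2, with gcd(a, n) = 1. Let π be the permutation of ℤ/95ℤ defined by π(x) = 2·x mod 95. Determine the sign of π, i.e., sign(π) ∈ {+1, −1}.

+1

Start at x=22: 22 → 44 → 88 → 81 → 67 → 39 → 78 → … (one orbit).
Cycle type of π: 36×2 + 18 + 4 + 1; total 5 cycles.
95 − 5 = 90 transpositions; sign(π) = (−1)^90 = +1.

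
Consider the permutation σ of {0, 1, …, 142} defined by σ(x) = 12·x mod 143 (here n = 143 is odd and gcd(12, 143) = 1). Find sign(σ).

+1

Start at x=12: 12 → 1 → 12 (one orbit).
77 cycles of lengths [2, 2, 2, 2, 2, 2, 2, 2, 2, 2, 2, 2, 2, 2, 2, 2, 2, 2, 2, 2, 2, 2, 2, 2, 2, 2, 2, 2, 2, 2, 2, 2, 2, 2, 2, 2, 2, 2, 2, 2, 2, 2, 2, 2, 2, 2, 2, 2, 2, 2, 2, 2, 2, 2, 2, 2, 2, 2, 2, 2, 2, 2, 2, 2, 2, 2, 1, 1, 1, 1, 1, 1, 1, 1, 1, 1, 1].
77 cycles on 143: each ℓ→(−1)^(ℓ−1), product (−1)^66 = +1.
The Jacobi symbol (12|143) = +1 (Zolotarev) agrees.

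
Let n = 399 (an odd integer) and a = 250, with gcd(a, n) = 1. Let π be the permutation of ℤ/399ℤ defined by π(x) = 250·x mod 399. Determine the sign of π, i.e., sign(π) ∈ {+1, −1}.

+1

Start at x=202: 202 → 226 → 241 → 1 → 250 → 256 → 160 → … (one orbit).
Decompose π into cycles: lengths [18, 18, 18, 18, 18, 18, 18, 18, 18, 18, 18, 18, 18, 18, 18, 18, 18, 18, 18, 18, 18, 6, 6, 6, 1, 1, 1] (27 cycles, including the fixed point 0).
n − c = 399 − 27 = 372; sign = (−1)^372 = +1.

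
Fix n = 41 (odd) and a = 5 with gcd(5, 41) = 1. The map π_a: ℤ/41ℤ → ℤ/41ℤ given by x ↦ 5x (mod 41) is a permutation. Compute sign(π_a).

+1

Trace 18: π^k(18) = [18, 8, 40, 36, 16, 39, 31] for k=0..6.
π_5 has 3 disjoint cycles with lengths [20, 20, 1] on {0,…,40}.
Σ(ℓ_i−1) = 41−3 = 38; sign = (−1)^38 = +1.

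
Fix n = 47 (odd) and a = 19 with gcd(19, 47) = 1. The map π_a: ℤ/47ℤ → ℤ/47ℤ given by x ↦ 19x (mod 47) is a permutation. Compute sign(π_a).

-1

Start at x=39: 39 → 36 → 26 → 24 → 33 → 16 → 22 → … (one orbit).
Cycle lengths of π_19 on ℤ/47ℤ: [46, 1]; 2 cycles in total.
With 2 cycles on 47 points, sign = (−1)^{47−2} = -1.
Via Zolotarev, sign(π_{19}) = (19|47) = -1.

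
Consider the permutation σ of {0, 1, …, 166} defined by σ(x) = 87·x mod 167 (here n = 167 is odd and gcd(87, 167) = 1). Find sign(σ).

+1

Start at x=61: 61 → 130 → 121 → 6 → 21 → 157 → 132 → … (one orbit).
Cycle lengths of π_87 on ℤ/167ℤ: [83, 83, 1]; 3 cycles in total.
n − c = 167 − 3 = 164; sign = (−1)^164 = +1.
(87|167)_J = +1 (Zolotarev's lemma cross-check).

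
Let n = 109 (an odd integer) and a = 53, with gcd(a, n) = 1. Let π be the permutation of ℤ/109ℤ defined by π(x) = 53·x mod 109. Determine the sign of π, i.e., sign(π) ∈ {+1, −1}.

-1

Start at x=89: 89 → 30 → 64 → 13 → 35 → 2 → 106 → … (one orbit).
Cycle lengths of π_53 on ℤ/109ℤ: [108, 1]; 2 cycles in total.
With 2 cycles on 109 points, sign = (−1)^{109−2} = -1.
The Jacobi symbol (53|109) = -1 (Zolotarev) agrees.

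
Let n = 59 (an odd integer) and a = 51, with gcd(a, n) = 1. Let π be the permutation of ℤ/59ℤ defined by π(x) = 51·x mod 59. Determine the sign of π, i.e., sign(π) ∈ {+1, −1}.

+1

Trace 51: π^k(51) = [51, 5, 19, 25, 36, 7, 3] for k=0..6.
The orbit structure of x ↦ 51x mod 59: 3 orbits of sizes [29, 29, 1].
n − c = 59 − 3 = 56; sign = (−1)^56 = +1.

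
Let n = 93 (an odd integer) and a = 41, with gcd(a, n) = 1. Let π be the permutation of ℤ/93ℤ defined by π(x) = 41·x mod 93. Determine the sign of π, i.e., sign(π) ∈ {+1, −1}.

Orbit of 5 under x↦41x: [5, 19, 35, 40, 59, 1, 41]… (length divides ord_93(41)).
π_41 has 6 disjoint cycles with lengths [30, 30, 15, 15, 2, 1] on {0,…,92}.
With 6 cycles on 93 points, sign = (−1)^{93−6} = -1.
Zolotarev: (41|93) = -1, matching the cycle-count sign.

-1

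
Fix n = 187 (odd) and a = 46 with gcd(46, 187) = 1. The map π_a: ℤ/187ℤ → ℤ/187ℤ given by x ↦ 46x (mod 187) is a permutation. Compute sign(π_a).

Orbit of 4 under x↦46x: [4, 184, 49, 10, 86, 29, 25]… (length divides ord_187(46)).
π_46 has 5 disjoint cycles with lengths [80, 80, 16, 10, 1] on {0,…,186}.
5 cycles on 187: each ℓ→(−1)^(ℓ−1), product (−1)^182 = +1.

+1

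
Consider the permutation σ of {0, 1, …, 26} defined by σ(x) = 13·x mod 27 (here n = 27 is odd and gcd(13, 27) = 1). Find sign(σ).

+1

Start at x=10: 10 → 22 → 16 → 19 → 4 → 25 → 1 → … (one orbit).
Cycle type of π: 9×2 + 3×2 + 1×3; total 7 cycles.
n − c = 27 − 7 = 20; sign = (−1)^20 = +1.
Zolotarev: (13|27) = +1, matching the cycle-count sign.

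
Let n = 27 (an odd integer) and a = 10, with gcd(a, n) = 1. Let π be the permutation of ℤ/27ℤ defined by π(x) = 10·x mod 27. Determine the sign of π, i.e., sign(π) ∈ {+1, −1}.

+1

Trace 10: π^k(10) = [10, 19, 1] for k=0..2.
The orbit structure of x ↦ 10x mod 27: 15 orbits of sizes [3, 3, 3, 3, 3, 3, 1, 1, 1, 1, 1, 1, 1, 1, 1].
27 − 15 = 12 transpositions; sign(π) = (−1)^12 = +1.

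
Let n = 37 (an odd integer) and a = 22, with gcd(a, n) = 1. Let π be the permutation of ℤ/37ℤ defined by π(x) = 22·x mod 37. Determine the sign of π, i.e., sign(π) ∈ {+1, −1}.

Trace 23: π^k(23) = [23, 25, 32, 1, 22, 3, 29] for k=0..6.
π_22 has 2 disjoint cycles with lengths [36, 1] on {0,…,36}.
sign(π) = (−1)^{n − #cycles} = (−1)^{37−2} = (−1)^35 = -1.
Zolotarev: (22|37) = -1, matching the cycle-count sign.

-1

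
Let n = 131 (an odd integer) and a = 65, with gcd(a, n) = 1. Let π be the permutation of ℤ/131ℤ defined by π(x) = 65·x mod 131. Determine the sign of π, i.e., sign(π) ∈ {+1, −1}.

+1

Trace 99: π^k(99) = [99, 16, 123, 4, 129, 1, 65] for k=0..6.
3 cycles of lengths [65, 65, 1].
With 3 cycles on 131 points, sign = (−1)^{131−3} = +1.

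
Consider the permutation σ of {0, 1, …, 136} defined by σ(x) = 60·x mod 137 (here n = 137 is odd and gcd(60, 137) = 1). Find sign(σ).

+1

Trace 88: π^k(88) = [88, 74, 56, 72, 73, 133, 34] for k=0..6.
Cycle type of π: 17×8 + 1; total 9 cycles.
137 − 9 = 128 transpositions; sign(π) = (−1)^128 = +1.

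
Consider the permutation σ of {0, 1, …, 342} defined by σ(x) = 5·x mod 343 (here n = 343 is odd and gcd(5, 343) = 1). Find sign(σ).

-1

Start at x=116: 116 → 237 → 156 → 94 → 127 → 292 → 88 → … (one orbit).
π_5 has 4 disjoint cycles with lengths [294, 42, 6, 1] on {0,…,342}.
Σ(ℓ_i−1) = 343−4 = 339; sign = (−1)^339 = -1.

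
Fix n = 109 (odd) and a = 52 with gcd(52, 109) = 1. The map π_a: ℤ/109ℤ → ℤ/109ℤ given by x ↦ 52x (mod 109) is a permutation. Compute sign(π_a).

-1

Start at x=10: 10 → 84 → 8 → 89 → 50 → 93 → 40 → … (one orbit).
Cycle type of π: 108 + 1; total 2 cycles.
109 − 2 = 107 transpositions; sign(π) = (−1)^107 = -1.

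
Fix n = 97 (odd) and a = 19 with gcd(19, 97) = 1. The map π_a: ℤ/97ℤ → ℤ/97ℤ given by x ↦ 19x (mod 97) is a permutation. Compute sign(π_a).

-1

Start at x=67: 67 → 12 → 34 → 64 → 52 → 18 → 51 → … (one orbit).
Decompose π into cycles: lengths [32, 32, 32, 1] (4 cycles, including the fixed point 0).
97 − 4 = 93 transpositions; sign(π) = (−1)^93 = -1.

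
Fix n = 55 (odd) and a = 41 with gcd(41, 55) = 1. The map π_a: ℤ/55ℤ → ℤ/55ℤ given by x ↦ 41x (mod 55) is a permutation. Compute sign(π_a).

Orbit of 41 under x↦41x: [41, 31, 6, 26, 21, 36, 46]… (length divides ord_55(41)).
10 cycles of lengths [10, 10, 10, 10, 10, 1, 1, 1, 1, 1].
Σ(ℓ_i−1) = 55−10 = 45; sign = (−1)^45 = -1.
(41|55)_J = -1 (Zolotarev's lemma cross-check).

-1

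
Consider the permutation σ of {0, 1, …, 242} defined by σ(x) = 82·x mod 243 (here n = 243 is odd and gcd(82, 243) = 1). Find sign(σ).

Trace 82: π^k(82) = [82, 163, 1] for k=0..2.
Cycle type of π: 3×54 + 1×81; total 135 cycles.
n − c = 243 − 135 = 108; sign = (−1)^108 = +1.
Via Zolotarev, sign(π_{82}) = (82|243) = +1.

+1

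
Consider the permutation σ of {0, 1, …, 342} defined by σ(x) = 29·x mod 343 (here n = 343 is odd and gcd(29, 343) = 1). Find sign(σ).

+1

Start at x=337: 337 → 169 → 99 → 127 → 253 → 134 → 113 → … (one orbit).
Cycle lengths of π_29 on ℤ/343ℤ: [49, 49, 49, 49, 49, 49, 7, 7, 7, 7, 7, 7, 1, 1, 1, 1, 1, 1, 1]; 19 cycles in total.
Σ(ℓ_i−1) = 343−19 = 324; sign = (−1)^324 = +1.
Via Zolotarev, sign(π_{29}) = (29|343) = +1.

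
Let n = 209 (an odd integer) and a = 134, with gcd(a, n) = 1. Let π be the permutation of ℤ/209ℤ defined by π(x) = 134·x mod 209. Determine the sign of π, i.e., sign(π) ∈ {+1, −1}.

Start at x=1: 1 → 134 → 191 → 96 → 115 → 153 → 20 → … (one orbit).
Cycle type of π: 10×19 + 1×19; total 38 cycles.
n − c = 209 − 38 = 171; sign = (−1)^171 = -1.
The Jacobi symbol (134|209) = -1 (Zolotarev) agrees.

-1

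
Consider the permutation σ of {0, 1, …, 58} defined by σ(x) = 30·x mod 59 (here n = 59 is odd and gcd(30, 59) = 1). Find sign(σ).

Start at x=44: 44 → 22 → 11 → 35 → 47 → 53 → 56 → … (one orbit).
The orbit structure of x ↦ 30x mod 59: 2 orbits of sizes [58, 1].
n − c = 59 − 2 = 57; sign = (−1)^57 = -1.
Via Zolotarev, sign(π_{30}) = (30|59) = -1.

-1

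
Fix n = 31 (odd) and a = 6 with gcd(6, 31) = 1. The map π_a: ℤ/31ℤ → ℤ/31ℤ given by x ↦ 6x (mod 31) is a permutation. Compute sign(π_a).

Start at x=1: 1 → 6 → 5 → 30 → 25 → 26 → 1 (one orbit).
Cycle lengths of π_6 on ℤ/31ℤ: [6, 6, 6, 6, 6, 1]; 6 cycles in total.
With 6 cycles on 31 points, sign = (−1)^{31−6} = -1.

-1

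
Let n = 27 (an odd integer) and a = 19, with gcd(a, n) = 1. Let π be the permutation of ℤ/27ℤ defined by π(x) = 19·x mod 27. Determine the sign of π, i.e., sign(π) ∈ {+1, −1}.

Orbit of 1 under x↦19x: [1, 19, 10]… (length divides ord_27(19)).
Cycle lengths of π_19 on ℤ/27ℤ: [3, 3, 3, 3, 3, 3, 1, 1, 1, 1, 1, 1, 1, 1, 1]; 15 cycles in total.
sign(π) = (−1)^{n − #cycles} = (−1)^{27−15} = (−1)^12 = +1.
Check: (19/27) = +1 by Zolotarev.

+1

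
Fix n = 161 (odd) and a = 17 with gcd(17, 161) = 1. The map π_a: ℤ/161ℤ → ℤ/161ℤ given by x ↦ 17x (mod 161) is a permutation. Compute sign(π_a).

Trace 132: π^k(132) = [132, 151, 152, 8, 136, 58, 20] for k=0..6.
The orbit structure of x ↦ 17x mod 161: 5 orbits of sizes [66, 66, 22, 6, 1].
Σ(ℓ_i−1) = 161−5 = 156; sign = (−1)^156 = +1.
Check: (17/161) = +1 by Zolotarev.

+1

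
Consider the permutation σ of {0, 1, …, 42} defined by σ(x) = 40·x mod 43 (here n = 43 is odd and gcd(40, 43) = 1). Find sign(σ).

+1

Start at x=24: 24 → 14 → 1 → 40 → 9 → 16 → 38 → … (one orbit).
π_40 has 3 disjoint cycles with lengths [21, 21, 1] on {0,…,42}.
43 − 3 = 40 transpositions; sign(π) = (−1)^40 = +1.
Via Zolotarev, sign(π_{40}) = (40|43) = +1.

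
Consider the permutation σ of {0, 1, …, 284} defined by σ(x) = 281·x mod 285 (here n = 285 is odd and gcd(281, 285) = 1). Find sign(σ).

+1

Start at x=41: 41 → 121 → 86 → 226 → 236 → 196 → 71 → … (one orbit).
Cycle lengths of π_281 on ℤ/285ℤ: [18, 18, 18, 18, 18, 18, 18, 18, 18, 18, 18, 18, 18, 18, 18, 2, 2, 2, 2, 2, 1, 1, 1, 1, 1]; 25 cycles in total.
sign(π) = (−1)^{n − #cycles} = (−1)^{285−25} = (−1)^260 = +1.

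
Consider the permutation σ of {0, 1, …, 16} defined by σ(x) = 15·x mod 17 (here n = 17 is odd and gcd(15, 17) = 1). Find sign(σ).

+1

Orbit of 15 under x↦15x: [15, 4, 9, 16, 2, 13, 8]… (length divides ord_17(15)).
Cycle lengths of π_15 on ℤ/17ℤ: [8, 8, 1]; 3 cycles in total.
17 − 3 = 14 transpositions; sign(π) = (−1)^14 = +1.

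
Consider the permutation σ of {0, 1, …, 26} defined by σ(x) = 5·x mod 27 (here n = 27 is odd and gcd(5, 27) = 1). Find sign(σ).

Orbit of 11 under x↦5x: [11, 1, 5, 25, 17, 4, 20]… (length divides ord_27(5)).
Cycle type of π: 18 + 6 + 2 + 1; total 4 cycles.
sign(π) = (−1)^{n − #cycles} = (−1)^{27−4} = (−1)^23 = -1.

-1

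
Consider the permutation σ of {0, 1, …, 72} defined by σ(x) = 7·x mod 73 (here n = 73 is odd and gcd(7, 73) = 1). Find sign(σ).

-1

Trace 64: π^k(64) = [64, 10, 70, 52, 72, 66, 24] for k=0..6.
Decompose π into cycles: lengths [24, 24, 24, 1] (4 cycles, including the fixed point 0).
sign(π) = (−1)^{n − #cycles} = (−1)^{73−4} = (−1)^69 = -1.
Zolotarev: (7|73) = -1, matching the cycle-count sign.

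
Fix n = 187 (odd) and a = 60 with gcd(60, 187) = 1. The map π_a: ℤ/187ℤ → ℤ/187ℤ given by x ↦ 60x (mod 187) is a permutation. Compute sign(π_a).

+1

Orbit of 103 under x↦60x: [103, 9, 166, 49, 135, 59, 174]… (length divides ord_187(60)).
The orbit structure of x ↦ 60x mod 187: 9 orbits of sizes [40, 40, 40, 40, 8, 8, 5, 5, 1].
n − c = 187 − 9 = 178; sign = (−1)^178 = +1.
The Jacobi symbol (60|187) = +1 (Zolotarev) agrees.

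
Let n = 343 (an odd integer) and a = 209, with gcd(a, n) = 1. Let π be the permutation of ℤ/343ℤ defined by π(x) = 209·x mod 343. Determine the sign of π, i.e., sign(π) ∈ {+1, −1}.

-1

Orbit of 120 under x↦209x: [120, 41, 337, 118, 309, 97, 36]… (length divides ord_343(209)).
10 cycles of lengths [98, 98, 98, 14, 14, 14, 2, 2, 2, 1].
n − c = 343 − 10 = 333; sign = (−1)^333 = -1.
Via Zolotarev, sign(π_{209}) = (209|343) = -1.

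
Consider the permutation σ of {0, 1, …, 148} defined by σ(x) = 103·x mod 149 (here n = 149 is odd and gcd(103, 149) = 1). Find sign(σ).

+1

Trace 63: π^k(63) = [63, 82, 102, 76, 80, 45, 16] for k=0..6.
Decompose π into cycles: lengths [74, 74, 1] (3 cycles, including the fixed point 0).
sign(π) = (−1)^{n − #cycles} = (−1)^{149−3} = (−1)^146 = +1.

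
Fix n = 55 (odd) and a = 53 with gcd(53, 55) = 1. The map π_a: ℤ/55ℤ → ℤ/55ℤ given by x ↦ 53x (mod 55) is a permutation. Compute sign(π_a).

-1

Orbit of 47 under x↦53x: [47, 16, 23, 9, 37, 36, 38]… (length divides ord_55(53)).
The orbit structure of x ↦ 53x mod 55: 6 orbits of sizes [20, 20, 5, 5, 4, 1].
With 6 cycles on 55 points, sign = (−1)^{55−6} = -1.
The Jacobi symbol (53|55) = -1 (Zolotarev) agrees.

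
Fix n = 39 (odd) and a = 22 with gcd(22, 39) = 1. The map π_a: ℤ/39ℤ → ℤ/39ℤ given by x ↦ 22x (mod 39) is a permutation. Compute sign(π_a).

+1

Orbit of 1 under x↦22x: [1, 22, 16]… (length divides ord_39(22)).
The orbit structure of x ↦ 22x mod 39: 15 orbits of sizes [3, 3, 3, 3, 3, 3, 3, 3, 3, 3, 3, 3, 1, 1, 1].
15 cycles on 39: each ℓ→(−1)^(ℓ−1), product (−1)^24 = +1.
The Jacobi symbol (22|39) = +1 (Zolotarev) agrees.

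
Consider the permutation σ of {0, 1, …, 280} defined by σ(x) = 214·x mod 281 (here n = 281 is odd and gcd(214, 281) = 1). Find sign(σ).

-1

Trace 68: π^k(68) = [68, 221, 86, 139, 241, 151, 280] for k=0..6.
Decompose π into cycles: lengths [40, 40, 40, 40, 40, 40, 40, 1] (8 cycles, including the fixed point 0).
Σ(ℓ_i−1) = 281−8 = 273; sign = (−1)^273 = -1.
Zolotarev: (214|281) = -1, matching the cycle-count sign.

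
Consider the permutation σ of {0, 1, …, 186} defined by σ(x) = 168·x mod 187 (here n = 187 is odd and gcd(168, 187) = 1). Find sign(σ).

Orbit of 111 under x↦168x: [111, 135, 53, 115, 59, 1, 168]… (length divides ord_187(168)).
π_168 has 9 disjoint cycles with lengths [40, 40, 40, 40, 8, 8, 5, 5, 1] on {0,…,186}.
9 cycles on 187: each ℓ→(−1)^(ℓ−1), product (−1)^178 = +1.

+1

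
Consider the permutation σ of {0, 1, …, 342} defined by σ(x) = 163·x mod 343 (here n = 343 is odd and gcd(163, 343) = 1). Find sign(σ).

Orbit of 11 under x↦163x: [11, 78, 23, 319, 204, 324, 333]… (length divides ord_343(163)).
The orbit structure of x ↦ 163x mod 343: 7 orbits of sizes [147, 147, 21, 21, 3, 3, 1].
n − c = 343 − 7 = 336; sign = (−1)^336 = +1.

+1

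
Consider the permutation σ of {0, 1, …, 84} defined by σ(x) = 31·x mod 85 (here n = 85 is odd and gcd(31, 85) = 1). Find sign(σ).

Start at x=21: 21 → 56 → 36 → 11 → 1 → 31 → 26 → … (one orbit).
Cycle lengths of π_31 on ℤ/85ℤ: [16, 16, 16, 16, 16, 1, 1, 1, 1, 1]; 10 cycles in total.
sign(π) = (−1)^{n − #cycles} = (−1)^{85−10} = (−1)^75 = -1.

-1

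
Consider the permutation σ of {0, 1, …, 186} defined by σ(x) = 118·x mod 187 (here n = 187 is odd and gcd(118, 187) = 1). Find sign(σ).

Trace 69: π^k(69) = [69, 101, 137, 84, 1, 118, 86] for k=0..6.
The orbit structure of x ↦ 118x mod 187: 26 orbits of sizes [10, 10, 10, 10, 10, 10, 10, 10, 10, 10, 10, 10, 10, 10, 10, 10, 10, 2, 2, 2, 2, 2, 2, 2, 2, 1].
With 26 cycles on 187 points, sign = (−1)^{187−26} = -1.
The Jacobi symbol (118|187) = -1 (Zolotarev) agrees.

-1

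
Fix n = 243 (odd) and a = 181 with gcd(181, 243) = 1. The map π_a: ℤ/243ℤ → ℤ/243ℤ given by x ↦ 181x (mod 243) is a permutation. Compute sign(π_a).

+1

Start at x=37: 37 → 136 → 73 → 91 → 190 → 127 → 145 → … (one orbit).
The orbit structure of x ↦ 181x mod 243: 27 orbits of sizes [27, 27, 27, 27, 27, 27, 9, 9, 9, 9, 9, 9, 3, 3, 3, 3, 3, 3, 1, 1, 1, 1, 1, 1, 1, 1, 1].
n − c = 243 − 27 = 216; sign = (−1)^216 = +1.
Via Zolotarev, sign(π_{181}) = (181|243) = +1.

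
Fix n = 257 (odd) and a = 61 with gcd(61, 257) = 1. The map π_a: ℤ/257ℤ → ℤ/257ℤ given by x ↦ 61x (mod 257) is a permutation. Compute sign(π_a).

+1

Start at x=176: 176 → 199 → 60 → 62 → 184 → 173 → 16 → … (one orbit).
3 cycles of lengths [128, 128, 1].
With 3 cycles on 257 points, sign = (−1)^{257−3} = +1.
(61|257)_J = +1 (Zolotarev's lemma cross-check).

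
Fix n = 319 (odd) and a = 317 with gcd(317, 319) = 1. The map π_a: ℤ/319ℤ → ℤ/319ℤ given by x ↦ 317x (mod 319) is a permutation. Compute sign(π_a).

Start at x=214: 214 → 210 → 218 → 202 → 234 → 170 → 298 → … (one orbit).
π_317 has 6 disjoint cycles with lengths [140, 140, 28, 5, 5, 1] on {0,…,318}.
6 cycles on 319: each ℓ→(−1)^(ℓ−1), product (−1)^313 = -1.

-1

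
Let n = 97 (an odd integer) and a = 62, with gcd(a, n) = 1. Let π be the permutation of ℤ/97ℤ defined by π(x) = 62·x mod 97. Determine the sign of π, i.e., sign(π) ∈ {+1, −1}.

+1

Start at x=62: 62 → 61 → 96 → 35 → 36 → 1 → 62 (one orbit).
Cycle type of π: 6×16 + 1; total 17 cycles.
With 17 cycles on 97 points, sign = (−1)^{97−17} = +1.
Check: (62/97) = +1 by Zolotarev.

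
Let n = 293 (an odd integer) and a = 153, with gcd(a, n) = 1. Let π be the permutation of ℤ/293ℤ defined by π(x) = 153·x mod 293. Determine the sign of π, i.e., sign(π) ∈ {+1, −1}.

+1

Start at x=100: 100 → 64 → 123 → 67 → 289 → 267 → 124 → … (one orbit).
π_153 has 3 disjoint cycles with lengths [146, 146, 1] on {0,…,292}.
With 3 cycles on 293 points, sign = (−1)^{293−3} = +1.
(153|293)_J = +1 (Zolotarev's lemma cross-check).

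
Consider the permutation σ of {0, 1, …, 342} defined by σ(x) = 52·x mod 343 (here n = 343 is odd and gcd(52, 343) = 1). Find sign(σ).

-1

Start at x=128: 128 → 139 → 25 → 271 → 29 → 136 → 212 → … (one orbit).
The orbit structure of x ↦ 52x mod 343: 4 orbits of sizes [294, 42, 6, 1].
4 cycles on 343: each ℓ→(−1)^(ℓ−1), product (−1)^339 = -1.
(52|343)_J = -1 (Zolotarev's lemma cross-check).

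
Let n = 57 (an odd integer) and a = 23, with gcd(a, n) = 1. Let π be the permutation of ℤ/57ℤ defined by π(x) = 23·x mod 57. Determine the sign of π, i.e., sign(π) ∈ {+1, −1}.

-1

Orbit of 35 under x↦23x: [35, 7, 47, 55, 11, 25, 5]… (length divides ord_57(23)).
Cycle type of π: 18×2 + 9×2 + 2 + 1; total 6 cycles.
57 − 6 = 51 transpositions; sign(π) = (−1)^51 = -1.
Check: (23/57) = -1 by Zolotarev.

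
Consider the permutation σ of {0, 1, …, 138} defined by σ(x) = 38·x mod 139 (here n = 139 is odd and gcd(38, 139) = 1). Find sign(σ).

Orbit of 45 under x↦38x: [45, 42, 67, 44, 4, 13, 77]… (length divides ord_139(38)).
The orbit structure of x ↦ 38x mod 139: 3 orbits of sizes [69, 69, 1].
Σ(ℓ_i−1) = 139−3 = 136; sign = (−1)^136 = +1.
The Jacobi symbol (38|139) = +1 (Zolotarev) agrees.

+1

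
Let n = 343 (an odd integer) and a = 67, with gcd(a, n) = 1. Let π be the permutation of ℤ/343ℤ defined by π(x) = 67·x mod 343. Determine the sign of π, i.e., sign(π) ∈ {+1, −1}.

+1

Trace 226: π^k(226) = [226, 50, 263, 128, 1, 67, 30] for k=0..6.
31 cycles of lengths [21, 21, 21, 21, 21, 21, 21, 21, 21, 21, 21, 21, 21, 21, 3, 3, 3, 3, 3, 3, 3, 3, 3, 3, 3, 3, 3, 3, 3, 3, 1].
n − c = 343 − 31 = 312; sign = (−1)^312 = +1.
(67|343)_J = +1 (Zolotarev's lemma cross-check).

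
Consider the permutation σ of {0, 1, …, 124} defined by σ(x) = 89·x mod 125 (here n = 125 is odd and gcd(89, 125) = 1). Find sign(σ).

+1

Trace 106: π^k(106) = [106, 59, 1, 89, 46, 94, 116] for k=0..6.
Cycle type of π: 50×2 + 10×2 + 2×2 + 1; total 7 cycles.
Σ(ℓ_i−1) = 125−7 = 118; sign = (−1)^118 = +1.
Check: (89/125) = +1 by Zolotarev.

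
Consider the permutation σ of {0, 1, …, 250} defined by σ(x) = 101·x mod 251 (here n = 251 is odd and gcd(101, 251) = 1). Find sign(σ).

+1

Start at x=173: 173 → 154 → 243 → 196 → 218 → 181 → 209 → … (one orbit).
Cycle lengths of π_101 on ℤ/251ℤ: [125, 125, 1]; 3 cycles in total.
Σ(ℓ_i−1) = 251−3 = 248; sign = (−1)^248 = +1.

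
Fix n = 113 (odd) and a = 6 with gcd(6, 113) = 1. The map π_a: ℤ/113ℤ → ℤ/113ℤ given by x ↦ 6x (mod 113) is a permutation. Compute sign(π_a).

-1

Trace 17: π^k(17) = [17, 102, 47, 56, 110, 95, 5] for k=0..6.
π_6 has 2 disjoint cycles with lengths [112, 1] on {0,…,112}.
113 − 2 = 111 transpositions; sign(π) = (−1)^111 = -1.
(6|113)_J = -1 (Zolotarev's lemma cross-check).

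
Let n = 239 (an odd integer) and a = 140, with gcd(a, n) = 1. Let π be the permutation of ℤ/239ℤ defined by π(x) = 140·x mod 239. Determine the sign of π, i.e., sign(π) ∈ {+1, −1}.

Trace 27: π^k(27) = [27, 195, 54, 151, 108, 63, 216] for k=0..6.
The orbit structure of x ↦ 140x mod 239: 2 orbits of sizes [238, 1].
With 2 cycles on 239 points, sign = (−1)^{239−2} = -1.
Via Zolotarev, sign(π_{140}) = (140|239) = -1.

-1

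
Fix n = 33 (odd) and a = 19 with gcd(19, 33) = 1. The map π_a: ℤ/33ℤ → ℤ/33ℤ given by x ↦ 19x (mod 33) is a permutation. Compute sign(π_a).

Start at x=13: 13 → 16 → 7 → 1 → 19 → 31 → 28 → … (one orbit).
Decompose π into cycles: lengths [10, 10, 10, 1, 1, 1] (6 cycles, including the fixed point 0).
With 6 cycles on 33 points, sign = (−1)^{33−6} = -1.
(19|33)_J = -1 (Zolotarev's lemma cross-check).

-1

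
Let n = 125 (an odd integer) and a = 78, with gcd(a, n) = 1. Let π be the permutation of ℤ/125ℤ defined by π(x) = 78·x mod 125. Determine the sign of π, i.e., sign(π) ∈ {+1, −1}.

-1

Start at x=58: 58 → 24 → 122 → 16 → 123 → 94 → 82 → … (one orbit).
4 cycles of lengths [100, 20, 4, 1].
sign(π) = (−1)^{n − #cycles} = (−1)^{125−4} = (−1)^121 = -1.
(78|125)_J = -1 (Zolotarev's lemma cross-check).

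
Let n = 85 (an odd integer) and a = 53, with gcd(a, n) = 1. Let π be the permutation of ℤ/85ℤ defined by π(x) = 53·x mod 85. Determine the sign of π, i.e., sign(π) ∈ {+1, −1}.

Start at x=77: 77 → 1 → 53 → 4 → 42 → 16 → 83 → … (one orbit).
Cycle type of π: 8×10 + 4 + 1; total 12 cycles.
Σ(ℓ_i−1) = 85−12 = 73; sign = (−1)^73 = -1.
Via Zolotarev, sign(π_{53}) = (53|85) = -1.

-1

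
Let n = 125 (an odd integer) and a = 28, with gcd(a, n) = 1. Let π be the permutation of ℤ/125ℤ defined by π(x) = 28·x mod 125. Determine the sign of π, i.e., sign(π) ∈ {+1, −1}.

-1

Trace 124: π^k(124) = [124, 97, 91, 48, 94, 7, 71] for k=0..6.
Decompose π into cycles: lengths [100, 20, 4, 1] (4 cycles, including the fixed point 0).
125 − 4 = 121 transpositions; sign(π) = (−1)^121 = -1.
(28|125)_J = -1 (Zolotarev's lemma cross-check).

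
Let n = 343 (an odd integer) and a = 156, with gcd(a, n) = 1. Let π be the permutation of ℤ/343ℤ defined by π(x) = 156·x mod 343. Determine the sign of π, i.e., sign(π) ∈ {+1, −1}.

Start at x=142: 142 → 200 → 330 → 30 → 221 → 176 → 16 → … (one orbit).
The orbit structure of x ↦ 156x mod 343: 7 orbits of sizes [147, 147, 21, 21, 3, 3, 1].
sign(π) = (−1)^{n − #cycles} = (−1)^{343−7} = (−1)^336 = +1.
(156|343)_J = +1 (Zolotarev's lemma cross-check).

+1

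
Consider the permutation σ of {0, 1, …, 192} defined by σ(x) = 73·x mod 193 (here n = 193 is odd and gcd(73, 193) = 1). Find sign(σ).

-1

Orbit of 126 under x↦73x: [126, 127, 7, 125, 54, 82, 3]… (length divides ord_193(73)).
Cycle type of π: 192 + 1; total 2 cycles.
n − c = 193 − 2 = 191; sign = (−1)^191 = -1.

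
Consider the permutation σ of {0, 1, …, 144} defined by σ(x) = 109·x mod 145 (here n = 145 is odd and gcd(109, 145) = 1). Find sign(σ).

+1

Trace 136: π^k(136) = [136, 34, 81, 129, 141, 144, 36] for k=0..6.
π_109 has 13 disjoint cycles with lengths [14, 14, 14, 14, 14, 14, 14, 14, 14, 14, 2, 2, 1] on {0,…,144}.
n − c = 145 − 13 = 132; sign = (−1)^132 = +1.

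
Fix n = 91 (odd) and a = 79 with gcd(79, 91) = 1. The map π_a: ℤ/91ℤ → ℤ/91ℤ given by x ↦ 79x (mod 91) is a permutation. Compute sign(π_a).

+1

Start at x=53: 53 → 1 → 79 → 53 (one orbit).
39 cycles of lengths [3, 3, 3, 3, 3, 3, 3, 3, 3, 3, 3, 3, 3, 3, 3, 3, 3, 3, 3, 3, 3, 3, 3, 3, 3, 3, 1, 1, 1, 1, 1, 1, 1, 1, 1, 1, 1, 1, 1].
sign(π) = (−1)^{n − #cycles} = (−1)^{91−39} = (−1)^52 = +1.
(79|91)_J = +1 (Zolotarev's lemma cross-check).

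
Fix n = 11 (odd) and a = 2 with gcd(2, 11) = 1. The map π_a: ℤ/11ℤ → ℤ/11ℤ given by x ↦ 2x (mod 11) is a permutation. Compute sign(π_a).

-1

Trace 8: π^k(8) = [8, 5, 10, 9, 7, 3, 6] for k=0..6.
π_2 has 2 disjoint cycles with lengths [10, 1] on {0,…,10}.
Σ(ℓ_i−1) = 11−2 = 9; sign = (−1)^9 = -1.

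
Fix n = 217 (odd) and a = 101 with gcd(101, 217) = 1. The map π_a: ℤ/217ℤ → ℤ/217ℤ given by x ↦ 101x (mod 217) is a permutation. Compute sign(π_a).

-1

Orbit of 157 under x↦101x: [157, 16, 97, 32, 194, 64, 171]… (length divides ord_217(101)).
Cycle type of π: 30×6 + 6 + 5×6 + 1; total 14 cycles.
Σ(ℓ_i−1) = 217−14 = 203; sign = (−1)^203 = -1.
Zolotarev: (101|217) = -1, matching the cycle-count sign.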